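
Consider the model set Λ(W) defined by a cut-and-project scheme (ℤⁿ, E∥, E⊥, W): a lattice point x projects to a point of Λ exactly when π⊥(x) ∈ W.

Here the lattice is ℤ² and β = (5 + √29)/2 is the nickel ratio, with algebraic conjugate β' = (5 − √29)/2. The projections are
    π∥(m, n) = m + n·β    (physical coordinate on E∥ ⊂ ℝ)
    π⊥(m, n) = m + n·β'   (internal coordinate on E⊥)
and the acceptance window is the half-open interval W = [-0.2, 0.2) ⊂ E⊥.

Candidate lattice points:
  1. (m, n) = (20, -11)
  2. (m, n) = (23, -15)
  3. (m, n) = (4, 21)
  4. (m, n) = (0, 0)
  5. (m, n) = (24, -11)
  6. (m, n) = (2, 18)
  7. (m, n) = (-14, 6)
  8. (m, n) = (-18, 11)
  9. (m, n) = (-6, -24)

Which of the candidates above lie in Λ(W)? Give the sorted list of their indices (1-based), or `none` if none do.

β' = (5−√29)/2 ≈ -0.19258.
#1 (20,-11): internal coord 20 + (-11)·β' = +22.11841; +22.11841 ∉ [-0.2, 0.2) → out
#2 (23,-15): internal coord 23 + (-15)·β' = +25.88874; +25.88874 ∉ [-0.2, 0.2) → out
#3 (4,21): internal coord 4 + (21)·β' = -0.04423; -0.04423 ∈ [-0.2, 0.2) → IN Λ
#4 (0,0): internal coord 0 + (0)·β' = +0.00000; +0.00000 ∈ [-0.2, 0.2) → IN Λ
#5 (24,-11): internal coord 24 + (-11)·β' = +26.11841; +26.11841 ∉ [-0.2, 0.2) → out
#6 (2,18): internal coord 2 + (18)·β' = -1.46648; -1.46648 ∉ [-0.2, 0.2) → out
#7 (-14,6): internal coord -14 + (6)·β' = -15.15549; -15.15549 ∉ [-0.2, 0.2) → out
#8 (-18,11): internal coord -18 + (11)·β' = -20.11841; -20.11841 ∉ [-0.2, 0.2) → out
#9 (-6,-24): internal coord -6 + (-24)·β' = -1.37802; -1.37802 ∉ [-0.2, 0.2) → out

3, 4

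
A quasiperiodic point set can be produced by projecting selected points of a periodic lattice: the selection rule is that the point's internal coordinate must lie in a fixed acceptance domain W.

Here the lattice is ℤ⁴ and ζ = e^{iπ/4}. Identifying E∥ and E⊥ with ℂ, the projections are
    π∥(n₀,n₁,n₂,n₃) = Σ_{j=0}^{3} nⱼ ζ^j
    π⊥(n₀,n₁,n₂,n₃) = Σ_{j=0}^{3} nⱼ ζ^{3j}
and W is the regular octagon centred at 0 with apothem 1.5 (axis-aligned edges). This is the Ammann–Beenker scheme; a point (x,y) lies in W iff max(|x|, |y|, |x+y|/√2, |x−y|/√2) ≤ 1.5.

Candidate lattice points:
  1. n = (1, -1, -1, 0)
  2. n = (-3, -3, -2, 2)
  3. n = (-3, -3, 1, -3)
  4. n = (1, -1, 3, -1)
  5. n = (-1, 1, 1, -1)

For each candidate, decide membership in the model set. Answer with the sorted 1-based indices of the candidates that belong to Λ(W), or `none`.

With ζ = e^{iπ/4} the internal vectors are ζ^0,ζ^3,ζ^6,ζ^9.
#1 (1, -1, -1, 0): internal (1.7071, 0.2929); octagon support 1.7071 vs apothem 1.5 → ∉ W
#2 (-3, -3, -2, 2): internal (0.5355, 1.2929); octagon support 1.2929 vs apothem 1.5 → ∈ W
#3 (-3, -3, 1, -3): internal (-3.0000, -5.2426); octagon support 5.8284 vs apothem 1.5 → ∉ W
#4 (1, -1, 3, -1): internal (1.0000, -4.4142); octagon support 4.4142 vs apothem 1.5 → ∉ W
#5 (-1, 1, 1, -1): internal (-2.4142, -1.0000); octagon support 2.4142 vs apothem 1.5 → ∉ W

2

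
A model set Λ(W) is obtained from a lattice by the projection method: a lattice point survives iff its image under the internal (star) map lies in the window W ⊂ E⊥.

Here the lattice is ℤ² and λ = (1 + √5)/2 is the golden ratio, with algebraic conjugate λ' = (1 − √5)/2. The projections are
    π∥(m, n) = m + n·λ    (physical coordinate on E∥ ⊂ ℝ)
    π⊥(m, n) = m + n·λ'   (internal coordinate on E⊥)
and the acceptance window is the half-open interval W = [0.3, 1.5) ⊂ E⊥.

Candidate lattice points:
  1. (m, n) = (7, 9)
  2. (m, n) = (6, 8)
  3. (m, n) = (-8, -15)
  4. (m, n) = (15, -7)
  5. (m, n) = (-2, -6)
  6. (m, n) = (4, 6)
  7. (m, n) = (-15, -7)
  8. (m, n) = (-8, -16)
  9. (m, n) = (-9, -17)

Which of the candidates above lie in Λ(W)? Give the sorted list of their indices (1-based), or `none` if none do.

Numerically λ ≈ 1.61803 and λ' = −1/λ ≈ -0.61803.
[1] lift (7,9): star map gives 1.43769; window check 0.3 ≤ 1.43769 < 1.5 is true → IN Λ
[2] lift (6,8): star map gives 1.05573; window check 0.3 ≤ 1.05573 < 1.5 is true → IN Λ
[3] lift (-8,-15): star map gives 1.27051; window check 0.3 ≤ 1.27051 < 1.5 is true → IN Λ
[4] lift (15,-7): star map gives 19.32624; window check 0.3 ≤ 19.32624 < 1.5 is false → out
[5] lift (-2,-6): star map gives 1.70820; window check 0.3 ≤ 1.70820 < 1.5 is false → out
[6] lift (4,6): star map gives 0.29180; window check 0.3 ≤ 0.29180 < 1.5 is false → out
[7] lift (-15,-7): star map gives -10.67376; window check 0.3 ≤ -10.67376 < 1.5 is false → out
[8] lift (-8,-16): star map gives 1.88854; window check 0.3 ≤ 1.88854 < 1.5 is false → out
[9] lift (-9,-17): star map gives 1.50658; window check 0.3 ≤ 1.50658 < 1.5 is false → out

1, 2, 3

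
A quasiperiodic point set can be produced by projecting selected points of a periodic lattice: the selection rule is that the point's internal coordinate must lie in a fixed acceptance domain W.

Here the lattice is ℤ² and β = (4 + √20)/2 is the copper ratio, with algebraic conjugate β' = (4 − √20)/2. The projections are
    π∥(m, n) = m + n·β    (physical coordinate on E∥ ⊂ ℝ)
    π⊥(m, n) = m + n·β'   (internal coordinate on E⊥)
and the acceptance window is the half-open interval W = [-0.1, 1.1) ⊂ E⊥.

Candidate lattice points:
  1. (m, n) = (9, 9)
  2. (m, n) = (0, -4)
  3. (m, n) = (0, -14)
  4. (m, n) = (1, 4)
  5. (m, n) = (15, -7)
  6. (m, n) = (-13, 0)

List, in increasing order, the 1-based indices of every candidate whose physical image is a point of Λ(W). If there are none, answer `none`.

Compute β' = (4−√20)/2 = -0.23607, so π⊥(m,n) = m -0.23607·n.
#1 (9,9): internal coord 9 + (9)·β' = +6.87539; +6.87539 ∉ [-0.1, 1.1) → out
#2 (0,-4): internal coord 0 + (-4)·β' = +0.94427; +0.94427 ∈ [-0.1, 1.1) → IN Λ
#3 (0,-14): internal coord 0 + (-14)·β' = +3.30495; +3.30495 ∉ [-0.1, 1.1) → out
#4 (1,4): internal coord 1 + (4)·β' = +0.05573; +0.05573 ∈ [-0.1, 1.1) → IN Λ
#5 (15,-7): internal coord 15 + (-7)·β' = +16.65248; +16.65248 ∉ [-0.1, 1.1) → out
#6 (-13,0): internal coord -13 + (0)·β' = -13.00000; -13.00000 ∉ [-0.1, 1.1) → out

2, 4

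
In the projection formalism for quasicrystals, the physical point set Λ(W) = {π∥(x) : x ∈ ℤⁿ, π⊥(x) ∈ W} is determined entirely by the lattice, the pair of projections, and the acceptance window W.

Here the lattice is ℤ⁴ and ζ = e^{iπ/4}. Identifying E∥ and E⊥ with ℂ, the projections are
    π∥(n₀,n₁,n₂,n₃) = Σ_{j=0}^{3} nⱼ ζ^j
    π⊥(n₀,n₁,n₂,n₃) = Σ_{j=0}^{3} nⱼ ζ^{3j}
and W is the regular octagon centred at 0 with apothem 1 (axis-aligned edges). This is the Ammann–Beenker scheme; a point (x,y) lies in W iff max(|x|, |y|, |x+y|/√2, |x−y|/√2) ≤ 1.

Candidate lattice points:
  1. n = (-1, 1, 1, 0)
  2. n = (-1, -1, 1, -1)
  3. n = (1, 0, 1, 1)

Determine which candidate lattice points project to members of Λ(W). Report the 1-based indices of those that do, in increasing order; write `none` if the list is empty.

With ζ = e^{iπ/4} the internal vectors are ζ^0,ζ^3,ζ^6,ζ^9.
#1 (-1, 1, 1, 0): internal (-1.707107, -0.292893); octagon support 1.707107 vs apothem 1 → ∉ W
#2 (-1, -1, 1, -1): internal (-1.000000, -2.414214); octagon support 2.414214 vs apothem 1 → ∉ W
#3 (1, 0, 1, 1): internal (1.707107, -0.292893); octagon support 1.707107 vs apothem 1 → ∉ W

none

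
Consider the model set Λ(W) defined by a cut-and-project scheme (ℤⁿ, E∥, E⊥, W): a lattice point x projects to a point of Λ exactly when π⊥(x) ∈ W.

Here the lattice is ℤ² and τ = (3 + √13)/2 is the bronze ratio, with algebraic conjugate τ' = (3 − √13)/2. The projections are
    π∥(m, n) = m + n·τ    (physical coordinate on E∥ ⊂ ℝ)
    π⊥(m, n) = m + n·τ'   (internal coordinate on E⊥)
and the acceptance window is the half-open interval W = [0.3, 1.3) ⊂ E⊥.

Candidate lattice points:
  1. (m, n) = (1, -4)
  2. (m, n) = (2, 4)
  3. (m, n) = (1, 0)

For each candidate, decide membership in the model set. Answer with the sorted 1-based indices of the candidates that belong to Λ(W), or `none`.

Numerically τ ≈ 3.30278 and τ' = −1/τ ≈ -0.30278.
candidate 1: (m,n)=(1,-4) → π∥ = 1-4·τ ≈ -12.21110, π⊥ = 1-4·τ' ≈ 2.21110 ∉ [0.3, 1.3) ⇒ out
candidate 2: (m,n)=(2,4) → π∥ = 2+4·τ ≈ 15.21110, π⊥ = 2+4·τ' ≈ 0.78890 ∈ [0.3, 1.3) ⇒ IN Λ
candidate 3: (m,n)=(1,0) → π∥ = 1+0·τ ≈ 1.00000, π⊥ = 1+0·τ' ≈ 1.00000 ∈ [0.3, 1.3) ⇒ IN Λ

2, 3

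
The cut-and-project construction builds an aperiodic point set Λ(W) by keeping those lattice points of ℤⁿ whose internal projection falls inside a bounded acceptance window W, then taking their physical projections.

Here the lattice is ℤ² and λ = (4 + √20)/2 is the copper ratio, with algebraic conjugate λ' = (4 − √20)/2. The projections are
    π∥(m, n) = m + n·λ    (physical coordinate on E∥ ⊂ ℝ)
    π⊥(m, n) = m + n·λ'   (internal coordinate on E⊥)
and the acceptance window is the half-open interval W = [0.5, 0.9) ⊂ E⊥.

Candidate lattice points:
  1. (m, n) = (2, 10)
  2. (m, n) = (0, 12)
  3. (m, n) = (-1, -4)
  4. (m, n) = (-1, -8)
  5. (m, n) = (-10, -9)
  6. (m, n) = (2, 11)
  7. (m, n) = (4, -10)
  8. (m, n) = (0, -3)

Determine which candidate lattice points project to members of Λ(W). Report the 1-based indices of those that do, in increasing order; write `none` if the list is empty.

Numerically λ ≈ 4.23607 and λ' = −1/λ ≈ -0.23607.
#1 (2,10): internal coord 2 + (10)·λ' = -0.36068; -0.36068 ∉ [0.5, 0.9) → out
#2 (0,12): internal coord 0 + (12)·λ' = -2.83282; -2.83282 ∉ [0.5, 0.9) → out
#3 (-1,-4): internal coord -1 + (-4)·λ' = -0.05573; -0.05573 ∉ [0.5, 0.9) → out
#4 (-1,-8): internal coord -1 + (-8)·λ' = +0.88854; +0.88854 ∈ [0.5, 0.9) → IN Λ
#5 (-10,-9): internal coord -10 + (-9)·λ' = -7.87539; -7.87539 ∉ [0.5, 0.9) → out
#6 (2,11): internal coord 2 + (11)·λ' = -0.59675; -0.59675 ∉ [0.5, 0.9) → out
#7 (4,-10): internal coord 4 + (-10)·λ' = +6.36068; +6.36068 ∉ [0.5, 0.9) → out
#8 (0,-3): internal coord 0 + (-3)·λ' = +0.70820; +0.70820 ∈ [0.5, 0.9) → IN Λ

4, 8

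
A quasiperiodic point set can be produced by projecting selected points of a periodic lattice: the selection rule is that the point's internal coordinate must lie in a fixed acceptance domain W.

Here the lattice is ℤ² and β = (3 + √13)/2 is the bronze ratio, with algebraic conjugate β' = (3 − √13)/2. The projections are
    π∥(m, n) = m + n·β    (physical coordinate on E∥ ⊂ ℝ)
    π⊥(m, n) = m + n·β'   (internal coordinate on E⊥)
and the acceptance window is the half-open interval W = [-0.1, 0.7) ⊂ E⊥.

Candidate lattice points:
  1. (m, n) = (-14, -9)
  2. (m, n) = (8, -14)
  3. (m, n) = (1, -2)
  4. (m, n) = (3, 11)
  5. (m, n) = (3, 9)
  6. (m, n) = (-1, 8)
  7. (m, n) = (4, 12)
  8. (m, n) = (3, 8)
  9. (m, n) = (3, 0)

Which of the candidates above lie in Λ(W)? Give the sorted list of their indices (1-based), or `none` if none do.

5, 7, 8

Numerically β ≈ 3.30278 and β' = −1/β ≈ -0.30278.
[1] lift (-14,-9): star map gives -11.27502; window check -0.1 ≤ -11.27502 < 0.7 is false → out
[2] lift (8,-14): star map gives 12.23886; window check -0.1 ≤ 12.23886 < 0.7 is false → out
[3] lift (1,-2): star map gives 1.60555; window check -0.1 ≤ 1.60555 < 0.7 is false → out
[4] lift (3,11): star map gives -0.33053; window check -0.1 ≤ -0.33053 < 0.7 is false → out
[5] lift (3,9): star map gives 0.27502; window check -0.1 ≤ 0.27502 < 0.7 is true → IN Λ
[6] lift (-1,8): star map gives -3.42221; window check -0.1 ≤ -3.42221 < 0.7 is false → out
[7] lift (4,12): star map gives 0.36669; window check -0.1 ≤ 0.36669 < 0.7 is true → IN Λ
[8] lift (3,8): star map gives 0.57779; window check -0.1 ≤ 0.57779 < 0.7 is true → IN Λ
[9] lift (3,0): star map gives 3.00000; window check -0.1 ≤ 3.00000 < 0.7 is false → out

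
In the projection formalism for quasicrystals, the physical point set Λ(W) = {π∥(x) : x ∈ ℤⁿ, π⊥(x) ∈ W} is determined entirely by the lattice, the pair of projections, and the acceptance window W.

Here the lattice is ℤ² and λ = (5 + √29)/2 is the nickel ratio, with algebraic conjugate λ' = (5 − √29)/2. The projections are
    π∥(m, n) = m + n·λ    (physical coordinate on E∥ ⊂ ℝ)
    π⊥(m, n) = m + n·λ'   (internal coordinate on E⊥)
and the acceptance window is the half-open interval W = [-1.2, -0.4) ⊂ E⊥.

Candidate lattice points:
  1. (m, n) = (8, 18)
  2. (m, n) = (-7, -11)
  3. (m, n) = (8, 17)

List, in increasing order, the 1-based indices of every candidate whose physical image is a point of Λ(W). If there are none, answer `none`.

none

Numerically λ ≈ 5.192582 and λ' = −1/λ ≈ -0.192582.
[1] lift (8,18): star map gives 4.533517; window check -1.2 ≤ 4.533517 < -0.4 is false → out
[2] lift (-7,-11): star map gives -4.881594; window check -1.2 ≤ -4.881594 < -0.4 is false → out
[3] lift (8,17): star map gives 4.726099; window check -1.2 ≤ 4.726099 < -0.4 is false → out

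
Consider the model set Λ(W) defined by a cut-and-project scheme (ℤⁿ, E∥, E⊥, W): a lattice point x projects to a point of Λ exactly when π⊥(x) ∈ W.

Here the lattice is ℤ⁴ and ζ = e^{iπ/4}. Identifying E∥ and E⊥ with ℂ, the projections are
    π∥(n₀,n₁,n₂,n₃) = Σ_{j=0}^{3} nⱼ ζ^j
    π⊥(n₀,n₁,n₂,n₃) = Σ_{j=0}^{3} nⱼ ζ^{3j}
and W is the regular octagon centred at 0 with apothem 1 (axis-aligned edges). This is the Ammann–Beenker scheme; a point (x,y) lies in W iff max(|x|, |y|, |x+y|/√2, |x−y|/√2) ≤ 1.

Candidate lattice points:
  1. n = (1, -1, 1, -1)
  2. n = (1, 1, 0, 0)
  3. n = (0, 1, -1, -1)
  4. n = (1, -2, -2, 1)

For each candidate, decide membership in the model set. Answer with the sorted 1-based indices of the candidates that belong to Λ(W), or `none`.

2

π⊥(n) = n₀ + n₁ζ³ + n₂ζ⁶ + n₃ζ⁹ where ζ = e^{iπ/4}.
candidate 1: n = (1, -1, 1, -1) → π⊥ ≈ (+1.00000, -2.41421); max(|x|,|y|,|x±y|/√2) = 2.41421 > 1 ⇒ ∉ W
candidate 2: n = (1, 1, 0, 0) → π⊥ ≈ (+0.29289, +0.70711); max(|x|,|y|,|x±y|/√2) = 0.70711 ≤ 1 ⇒ ∈ W
candidate 3: n = (0, 1, -1, -1) → π⊥ ≈ (-1.41421, +1.00000); max(|x|,|y|,|x±y|/√2) = 1.70711 > 1 ⇒ ∉ W
candidate 4: n = (1, -2, -2, 1) → π⊥ ≈ (+3.12132, +1.29289); max(|x|,|y|,|x±y|/√2) = 3.12132 > 1 ⇒ ∉ W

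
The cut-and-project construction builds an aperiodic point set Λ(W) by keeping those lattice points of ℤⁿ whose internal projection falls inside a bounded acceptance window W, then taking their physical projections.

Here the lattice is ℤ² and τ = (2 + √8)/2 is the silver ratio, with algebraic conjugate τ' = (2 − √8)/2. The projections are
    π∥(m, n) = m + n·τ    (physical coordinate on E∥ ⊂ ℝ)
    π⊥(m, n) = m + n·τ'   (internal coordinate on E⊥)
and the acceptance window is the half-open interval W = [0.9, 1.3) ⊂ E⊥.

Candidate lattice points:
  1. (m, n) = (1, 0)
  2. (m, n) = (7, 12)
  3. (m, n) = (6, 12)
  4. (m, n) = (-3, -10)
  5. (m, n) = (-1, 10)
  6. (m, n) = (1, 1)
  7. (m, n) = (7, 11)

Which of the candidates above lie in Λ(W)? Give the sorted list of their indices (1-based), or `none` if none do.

1, 3, 4

τ' = (2−√8)/2 ≈ -0.414214.
[1] lift (1,0): star map gives 1.000000; window check 0.9 ≤ 1.000000 < 1.3 is true → IN Λ
[2] lift (7,12): star map gives 2.029437; window check 0.9 ≤ 2.029437 < 1.3 is false → out
[3] lift (6,12): star map gives 1.029437; window check 0.9 ≤ 1.029437 < 1.3 is true → IN Λ
[4] lift (-3,-10): star map gives 1.142136; window check 0.9 ≤ 1.142136 < 1.3 is true → IN Λ
[5] lift (-1,10): star map gives -5.142136; window check 0.9 ≤ -5.142136 < 1.3 is false → out
[6] lift (1,1): star map gives 0.585786; window check 0.9 ≤ 0.585786 < 1.3 is false → out
[7] lift (7,11): star map gives 2.443651; window check 0.9 ≤ 2.443651 < 1.3 is false → out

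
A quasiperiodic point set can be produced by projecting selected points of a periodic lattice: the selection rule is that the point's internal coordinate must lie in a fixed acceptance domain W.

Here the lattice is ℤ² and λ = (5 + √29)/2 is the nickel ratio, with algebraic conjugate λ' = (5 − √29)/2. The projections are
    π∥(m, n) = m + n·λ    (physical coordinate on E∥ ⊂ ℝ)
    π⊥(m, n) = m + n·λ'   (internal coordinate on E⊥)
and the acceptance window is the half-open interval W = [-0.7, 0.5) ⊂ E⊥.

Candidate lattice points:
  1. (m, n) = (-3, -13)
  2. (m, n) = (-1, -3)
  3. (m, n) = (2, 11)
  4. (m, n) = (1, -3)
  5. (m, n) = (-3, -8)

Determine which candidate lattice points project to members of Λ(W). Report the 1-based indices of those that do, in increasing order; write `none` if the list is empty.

1, 2, 3

λ' = (5−√29)/2 ≈ -0.192582.
[1] lift (-3,-13): star map gives -0.496429; window check -0.7 ≤ -0.496429 < 0.5 is true → IN Λ
[2] lift (-1,-3): star map gives -0.422253; window check -0.7 ≤ -0.422253 < 0.5 is true → IN Λ
[3] lift (2,11): star map gives -0.118406; window check -0.7 ≤ -0.118406 < 0.5 is true → IN Λ
[4] lift (1,-3): star map gives 1.577747; window check -0.7 ≤ 1.577747 < 0.5 is false → out
[5] lift (-3,-8): star map gives -1.459341; window check -0.7 ≤ -1.459341 < 0.5 is false → out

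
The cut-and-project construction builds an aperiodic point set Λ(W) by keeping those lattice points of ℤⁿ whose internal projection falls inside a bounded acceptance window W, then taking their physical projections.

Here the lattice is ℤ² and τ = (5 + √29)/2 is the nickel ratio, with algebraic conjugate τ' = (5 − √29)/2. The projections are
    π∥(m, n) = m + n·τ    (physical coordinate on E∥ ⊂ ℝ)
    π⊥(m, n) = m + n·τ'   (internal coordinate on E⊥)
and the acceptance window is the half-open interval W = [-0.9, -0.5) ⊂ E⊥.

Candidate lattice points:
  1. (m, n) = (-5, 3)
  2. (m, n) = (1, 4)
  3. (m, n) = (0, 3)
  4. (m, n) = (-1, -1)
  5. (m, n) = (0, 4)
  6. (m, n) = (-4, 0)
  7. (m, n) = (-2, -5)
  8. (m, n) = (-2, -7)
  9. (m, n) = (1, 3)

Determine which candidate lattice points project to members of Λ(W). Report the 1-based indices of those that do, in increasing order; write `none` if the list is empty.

Compute τ' = (5−√29)/2 = -0.19258, so π⊥(m,n) = m -0.19258·n.
candidate 1: (m,n)=(-5,3) → π∥ = -5+3·τ ≈ 10.57775, π⊥ = -5+3·τ' ≈ -5.57775 ∉ [-0.9, -0.5) ⇒ out
candidate 2: (m,n)=(1,4) → π∥ = 1+4·τ ≈ 21.77033, π⊥ = 1+4·τ' ≈ 0.22967 ∉ [-0.9, -0.5) ⇒ out
candidate 3: (m,n)=(0,3) → π∥ = 0+3·τ ≈ 15.57775, π⊥ = 0+3·τ' ≈ -0.57775 ∈ [-0.9, -0.5) ⇒ IN Λ
candidate 4: (m,n)=(-1,-1) → π∥ = -1-1·τ ≈ -6.19258, π⊥ = -1-1·τ' ≈ -0.80742 ∈ [-0.9, -0.5) ⇒ IN Λ
candidate 5: (m,n)=(0,4) → π∥ = 0+4·τ ≈ 20.77033, π⊥ = 0+4·τ' ≈ -0.77033 ∈ [-0.9, -0.5) ⇒ IN Λ
candidate 6: (m,n)=(-4,0) → π∥ = -4+0·τ ≈ -4.00000, π⊥ = -4+0·τ' ≈ -4.00000 ∉ [-0.9, -0.5) ⇒ out
candidate 7: (m,n)=(-2,-5) → π∥ = -2-5·τ ≈ -27.96291, π⊥ = -2-5·τ' ≈ -1.03709 ∉ [-0.9, -0.5) ⇒ out
candidate 8: (m,n)=(-2,-7) → π∥ = -2-7·τ ≈ -38.34808, π⊥ = -2-7·τ' ≈ -0.65192 ∈ [-0.9, -0.5) ⇒ IN Λ
candidate 9: (m,n)=(1,3) → π∥ = 1+3·τ ≈ 16.57775, π⊥ = 1+3·τ' ≈ 0.42225 ∉ [-0.9, -0.5) ⇒ out

3, 4, 5, 8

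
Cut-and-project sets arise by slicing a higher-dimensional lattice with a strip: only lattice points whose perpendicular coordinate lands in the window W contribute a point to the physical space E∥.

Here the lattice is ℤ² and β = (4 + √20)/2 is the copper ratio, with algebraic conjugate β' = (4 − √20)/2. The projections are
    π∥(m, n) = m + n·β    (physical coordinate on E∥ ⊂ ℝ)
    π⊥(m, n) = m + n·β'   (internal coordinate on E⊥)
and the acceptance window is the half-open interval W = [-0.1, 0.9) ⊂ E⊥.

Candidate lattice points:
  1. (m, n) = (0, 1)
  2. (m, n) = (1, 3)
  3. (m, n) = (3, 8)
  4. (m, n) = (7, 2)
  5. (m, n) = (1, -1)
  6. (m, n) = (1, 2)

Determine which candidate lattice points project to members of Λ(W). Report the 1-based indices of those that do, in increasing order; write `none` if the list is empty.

β' = (4−√20)/2 ≈ -0.2361.
#1 (0,1): internal coord 0 + (1)·β' = -0.2361; -0.2361 ∉ [-0.1, 0.9) → out
#2 (1,3): internal coord 1 + (3)·β' = +0.2918; +0.2918 ∈ [-0.1, 0.9) → IN Λ
#3 (3,8): internal coord 3 + (8)·β' = +1.1115; +1.1115 ∉ [-0.1, 0.9) → out
#4 (7,2): internal coord 7 + (2)·β' = +6.5279; +6.5279 ∉ [-0.1, 0.9) → out
#5 (1,-1): internal coord 1 + (-1)·β' = +1.2361; +1.2361 ∉ [-0.1, 0.9) → out
#6 (1,2): internal coord 1 + (2)·β' = +0.5279; +0.5279 ∈ [-0.1, 0.9) → IN Λ

2, 6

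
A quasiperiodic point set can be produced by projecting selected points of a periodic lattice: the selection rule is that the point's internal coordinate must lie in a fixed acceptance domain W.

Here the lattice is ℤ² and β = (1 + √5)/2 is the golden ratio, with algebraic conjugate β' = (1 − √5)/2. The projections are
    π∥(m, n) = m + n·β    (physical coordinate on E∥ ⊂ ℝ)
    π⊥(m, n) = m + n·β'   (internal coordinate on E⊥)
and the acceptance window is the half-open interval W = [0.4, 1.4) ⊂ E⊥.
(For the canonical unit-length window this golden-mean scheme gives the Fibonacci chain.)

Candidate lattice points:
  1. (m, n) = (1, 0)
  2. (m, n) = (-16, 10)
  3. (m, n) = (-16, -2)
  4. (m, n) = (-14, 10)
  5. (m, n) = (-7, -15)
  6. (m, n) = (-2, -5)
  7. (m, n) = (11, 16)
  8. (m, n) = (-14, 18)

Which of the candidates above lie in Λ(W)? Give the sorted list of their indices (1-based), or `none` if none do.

Numerically β ≈ 1.61803 and β' = −1/β ≈ -0.61803.
#1 (1,0): internal coord 1 + (0)·β' = +1.00000; +1.00000 ∈ [0.4, 1.4) → IN Λ
#2 (-16,10): internal coord -16 + (10)·β' = -22.18034; -22.18034 ∉ [0.4, 1.4) → out
#3 (-16,-2): internal coord -16 + (-2)·β' = -14.76393; -14.76393 ∉ [0.4, 1.4) → out
#4 (-14,10): internal coord -14 + (10)·β' = -20.18034; -20.18034 ∉ [0.4, 1.4) → out
#5 (-7,-15): internal coord -7 + (-15)·β' = +2.27051; +2.27051 ∉ [0.4, 1.4) → out
#6 (-2,-5): internal coord -2 + (-5)·β' = +1.09017; +1.09017 ∈ [0.4, 1.4) → IN Λ
#7 (11,16): internal coord 11 + (16)·β' = +1.11146; +1.11146 ∈ [0.4, 1.4) → IN Λ
#8 (-14,18): internal coord -14 + (18)·β' = -25.12461; -25.12461 ∉ [0.4, 1.4) → out

1, 6, 7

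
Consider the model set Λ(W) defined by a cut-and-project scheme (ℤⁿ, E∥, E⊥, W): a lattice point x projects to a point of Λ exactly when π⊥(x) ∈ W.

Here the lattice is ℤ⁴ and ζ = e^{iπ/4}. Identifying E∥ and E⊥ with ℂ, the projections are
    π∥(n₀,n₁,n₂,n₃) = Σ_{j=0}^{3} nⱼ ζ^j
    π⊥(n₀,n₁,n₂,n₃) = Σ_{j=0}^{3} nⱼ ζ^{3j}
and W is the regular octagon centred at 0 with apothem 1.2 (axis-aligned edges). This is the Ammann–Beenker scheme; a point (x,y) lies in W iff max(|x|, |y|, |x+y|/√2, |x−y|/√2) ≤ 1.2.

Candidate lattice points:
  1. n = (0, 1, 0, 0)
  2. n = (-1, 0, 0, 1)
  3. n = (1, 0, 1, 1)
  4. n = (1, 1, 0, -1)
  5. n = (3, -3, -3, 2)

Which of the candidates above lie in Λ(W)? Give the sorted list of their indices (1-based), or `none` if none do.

1, 2, 4

With ζ = e^{iπ/4} the internal vectors are ζ^0,ζ^3,ζ^6,ζ^9.
#1 (0, 1, 0, 0): internal (-0.70711, 0.70711); octagon support 1.00000 vs apothem 1.2 → ∈ W
#2 (-1, 0, 0, 1): internal (-0.29289, 0.70711); octagon support 0.70711 vs apothem 1.2 → ∈ W
#3 (1, 0, 1, 1): internal (1.70711, -0.29289); octagon support 1.70711 vs apothem 1.2 → ∉ W
#4 (1, 1, 0, -1): internal (-0.41421, 0.00000); octagon support 0.41421 vs apothem 1.2 → ∈ W
#5 (3, -3, -3, 2): internal (6.53553, 2.29289); octagon support 6.53553 vs apothem 1.2 → ∉ W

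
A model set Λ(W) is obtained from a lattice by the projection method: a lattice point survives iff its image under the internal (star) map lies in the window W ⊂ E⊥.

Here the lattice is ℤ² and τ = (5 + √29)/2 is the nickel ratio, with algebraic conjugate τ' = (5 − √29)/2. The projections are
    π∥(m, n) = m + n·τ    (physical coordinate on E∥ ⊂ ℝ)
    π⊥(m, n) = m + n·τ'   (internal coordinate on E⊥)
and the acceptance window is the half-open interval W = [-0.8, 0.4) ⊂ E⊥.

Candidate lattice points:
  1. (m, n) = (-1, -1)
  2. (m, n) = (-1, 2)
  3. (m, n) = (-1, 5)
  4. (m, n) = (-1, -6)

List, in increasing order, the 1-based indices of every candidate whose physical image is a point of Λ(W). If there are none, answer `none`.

4

Compute τ' = (5−√29)/2 = -0.192582, so π⊥(m,n) = m -0.192582·n.
candidate 1: (m,n)=(-1,-1) → π∥ = -1-1·τ ≈ -6.192582, π⊥ = -1-1·τ' ≈ -0.807418 ∉ [-0.8, 0.4) ⇒ out
candidate 2: (m,n)=(-1,2) → π∥ = -1+2·τ ≈ 9.385165, π⊥ = -1+2·τ' ≈ -1.385165 ∉ [-0.8, 0.4) ⇒ out
candidate 3: (m,n)=(-1,5) → π∥ = -1+5·τ ≈ 24.962912, π⊥ = -1+5·τ' ≈ -1.962912 ∉ [-0.8, 0.4) ⇒ out
candidate 4: (m,n)=(-1,-6) → π∥ = -1-6·τ ≈ -32.155494, π⊥ = -1-6·τ' ≈ 0.155494 ∈ [-0.8, 0.4) ⇒ IN Λ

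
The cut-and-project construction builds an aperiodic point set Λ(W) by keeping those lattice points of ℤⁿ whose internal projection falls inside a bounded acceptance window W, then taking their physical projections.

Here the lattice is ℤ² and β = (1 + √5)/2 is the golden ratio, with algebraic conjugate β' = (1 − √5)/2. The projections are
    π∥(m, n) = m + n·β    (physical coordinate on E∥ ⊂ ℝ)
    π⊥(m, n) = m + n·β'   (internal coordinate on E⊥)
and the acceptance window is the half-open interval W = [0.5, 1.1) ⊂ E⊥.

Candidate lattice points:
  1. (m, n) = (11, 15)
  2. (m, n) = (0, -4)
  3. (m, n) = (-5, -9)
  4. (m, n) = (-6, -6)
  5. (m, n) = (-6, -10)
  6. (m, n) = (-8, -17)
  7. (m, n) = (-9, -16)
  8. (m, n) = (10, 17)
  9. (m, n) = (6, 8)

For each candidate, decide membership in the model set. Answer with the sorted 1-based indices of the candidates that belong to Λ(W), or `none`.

Numerically β ≈ 1.6180 and β' = −1/β ≈ -0.6180.
#1 (11,15): internal coord 11 + (15)·β' = +1.7295; +1.7295 ∉ [0.5, 1.1) → out
#2 (0,-4): internal coord 0 + (-4)·β' = +2.4721; +2.4721 ∉ [0.5, 1.1) → out
#3 (-5,-9): internal coord -5 + (-9)·β' = +0.5623; +0.5623 ∈ [0.5, 1.1) → IN Λ
#4 (-6,-6): internal coord -6 + (-6)·β' = -2.2918; -2.2918 ∉ [0.5, 1.1) → out
#5 (-6,-10): internal coord -6 + (-10)·β' = +0.1803; +0.1803 ∉ [0.5, 1.1) → out
#6 (-8,-17): internal coord -8 + (-17)·β' = +2.5066; +2.5066 ∉ [0.5, 1.1) → out
#7 (-9,-16): internal coord -9 + (-16)·β' = +0.8885; +0.8885 ∈ [0.5, 1.1) → IN Λ
#8 (10,17): internal coord 10 + (17)·β' = -0.5066; -0.5066 ∉ [0.5, 1.1) → out
#9 (6,8): internal coord 6 + (8)·β' = +1.0557; +1.0557 ∈ [0.5, 1.1) → IN Λ

3, 7, 9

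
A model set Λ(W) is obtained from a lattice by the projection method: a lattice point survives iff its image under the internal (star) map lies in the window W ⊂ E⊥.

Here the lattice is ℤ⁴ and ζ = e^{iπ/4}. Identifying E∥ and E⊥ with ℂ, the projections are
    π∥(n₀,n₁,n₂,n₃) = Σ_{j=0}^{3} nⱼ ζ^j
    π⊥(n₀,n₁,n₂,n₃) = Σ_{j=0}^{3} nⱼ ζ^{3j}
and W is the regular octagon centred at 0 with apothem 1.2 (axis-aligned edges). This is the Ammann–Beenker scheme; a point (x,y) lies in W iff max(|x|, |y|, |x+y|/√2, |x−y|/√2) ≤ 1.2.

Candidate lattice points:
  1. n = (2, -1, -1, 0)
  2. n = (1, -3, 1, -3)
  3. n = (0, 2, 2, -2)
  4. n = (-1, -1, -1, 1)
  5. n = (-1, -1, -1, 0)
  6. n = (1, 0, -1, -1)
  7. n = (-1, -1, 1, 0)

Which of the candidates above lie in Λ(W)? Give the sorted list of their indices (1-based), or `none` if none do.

4, 5, 6

π⊥(n) = n₀ + n₁ζ³ + n₂ζ⁶ + n₃ζ⁹ where ζ = e^{iπ/4}.
#1 (2, -1, -1, 0): internal (2.70711, 0.29289); octagon support 2.70711 vs apothem 1.2 → ∉ W
#2 (1, -3, 1, -3): internal (1.00000, -5.24264); octagon support 5.24264 vs apothem 1.2 → ∉ W
#3 (0, 2, 2, -2): internal (-2.82843, -2.00000); octagon support 3.41421 vs apothem 1.2 → ∉ W
#4 (-1, -1, -1, 1): internal (0.41421, 1.00000); octagon support 1.00000 vs apothem 1.2 → ∈ W
#5 (-1, -1, -1, 0): internal (-0.29289, 0.29289); octagon support 0.41421 vs apothem 1.2 → ∈ W
#6 (1, 0, -1, -1): internal (0.29289, 0.29289); octagon support 0.41421 vs apothem 1.2 → ∈ W
#7 (-1, -1, 1, 0): internal (-0.29289, -1.70711); octagon support 1.70711 vs apothem 1.2 → ∉ W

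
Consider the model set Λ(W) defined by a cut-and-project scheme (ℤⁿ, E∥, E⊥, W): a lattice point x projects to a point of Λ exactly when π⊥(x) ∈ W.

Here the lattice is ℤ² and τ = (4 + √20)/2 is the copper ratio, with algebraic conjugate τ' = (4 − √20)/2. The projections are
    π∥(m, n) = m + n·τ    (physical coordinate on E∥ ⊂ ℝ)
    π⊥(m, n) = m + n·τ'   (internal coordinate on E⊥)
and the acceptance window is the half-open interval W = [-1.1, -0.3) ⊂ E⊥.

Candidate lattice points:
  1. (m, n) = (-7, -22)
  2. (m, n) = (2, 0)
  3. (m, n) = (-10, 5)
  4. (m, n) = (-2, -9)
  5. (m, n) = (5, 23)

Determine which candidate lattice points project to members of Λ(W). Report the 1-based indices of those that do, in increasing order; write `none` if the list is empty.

Compute τ' = (4−√20)/2 = -0.236068, so π⊥(m,n) = m -0.236068·n.
[1] lift (-7,-22): star map gives -1.806504; window check -1.1 ≤ -1.806504 < -0.3 is false → out
[2] lift (2,0): star map gives 2.000000; window check -1.1 ≤ 2.000000 < -0.3 is false → out
[3] lift (-10,5): star map gives -11.180340; window check -1.1 ≤ -11.180340 < -0.3 is false → out
[4] lift (-2,-9): star map gives 0.124612; window check -1.1 ≤ 0.124612 < -0.3 is false → out
[5] lift (5,23): star map gives -0.429563; window check -1.1 ≤ -0.429563 < -0.3 is true → IN Λ

5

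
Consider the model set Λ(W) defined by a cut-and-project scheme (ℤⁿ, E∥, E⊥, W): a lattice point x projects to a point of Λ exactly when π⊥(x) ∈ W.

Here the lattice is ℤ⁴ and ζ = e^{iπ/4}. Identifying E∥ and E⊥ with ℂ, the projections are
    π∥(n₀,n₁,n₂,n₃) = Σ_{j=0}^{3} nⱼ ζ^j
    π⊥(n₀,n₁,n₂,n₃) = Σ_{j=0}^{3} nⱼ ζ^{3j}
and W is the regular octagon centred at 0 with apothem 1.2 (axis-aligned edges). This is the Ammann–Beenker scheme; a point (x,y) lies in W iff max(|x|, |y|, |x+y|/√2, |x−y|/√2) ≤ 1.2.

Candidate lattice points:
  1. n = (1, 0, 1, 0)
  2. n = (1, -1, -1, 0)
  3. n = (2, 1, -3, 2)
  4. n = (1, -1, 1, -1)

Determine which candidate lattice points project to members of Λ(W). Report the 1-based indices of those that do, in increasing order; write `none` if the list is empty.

With ζ = e^{iπ/4} the internal vectors are ζ^0,ζ^3,ζ^6,ζ^9.
candidate 1: n = (1, 0, 1, 0) → π⊥ ≈ (+1.000000, -1.000000); max(|x|,|y|,|x±y|/√2) = 1.414214 > 1.2 ⇒ ∉ W
candidate 2: n = (1, -1, -1, 0) → π⊥ ≈ (+1.707107, +0.292893); max(|x|,|y|,|x±y|/√2) = 1.707107 > 1.2 ⇒ ∉ W
candidate 3: n = (2, 1, -3, 2) → π⊥ ≈ (+2.707107, +5.121320); max(|x|,|y|,|x±y|/√2) = 5.535534 > 1.2 ⇒ ∉ W
candidate 4: n = (1, -1, 1, -1) → π⊥ ≈ (+1.000000, -2.414214); max(|x|,|y|,|x±y|/√2) = 2.414214 > 1.2 ⇒ ∉ W

none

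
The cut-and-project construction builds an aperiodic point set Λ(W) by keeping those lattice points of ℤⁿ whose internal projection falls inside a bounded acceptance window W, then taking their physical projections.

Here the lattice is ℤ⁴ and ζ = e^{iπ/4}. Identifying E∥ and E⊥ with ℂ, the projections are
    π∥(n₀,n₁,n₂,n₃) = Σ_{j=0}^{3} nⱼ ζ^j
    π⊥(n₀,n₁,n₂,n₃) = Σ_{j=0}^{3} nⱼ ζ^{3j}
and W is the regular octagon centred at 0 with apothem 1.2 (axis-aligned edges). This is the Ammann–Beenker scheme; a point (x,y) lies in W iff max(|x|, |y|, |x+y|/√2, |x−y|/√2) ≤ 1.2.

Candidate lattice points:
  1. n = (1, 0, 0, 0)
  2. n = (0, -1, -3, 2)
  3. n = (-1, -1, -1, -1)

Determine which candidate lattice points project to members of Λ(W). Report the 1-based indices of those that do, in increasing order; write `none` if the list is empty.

1, 3

π⊥(n) = n₀ + n₁ζ³ + n₂ζ⁶ + n₃ζ⁹ where ζ = e^{iπ/4}.
candidate 1: n = (1, 0, 0, 0) → π⊥ ≈ (+1.00000, +0.00000); max(|x|,|y|,|x±y|/√2) = 1.00000 ≤ 1.2 ⇒ ∈ W
candidate 2: n = (0, -1, -3, 2) → π⊥ ≈ (+2.12132, +3.70711); max(|x|,|y|,|x±y|/√2) = 4.12132 > 1.2 ⇒ ∉ W
candidate 3: n = (-1, -1, -1, -1) → π⊥ ≈ (-1.00000, -0.41421); max(|x|,|y|,|x±y|/√2) = 1.00000 ≤ 1.2 ⇒ ∈ W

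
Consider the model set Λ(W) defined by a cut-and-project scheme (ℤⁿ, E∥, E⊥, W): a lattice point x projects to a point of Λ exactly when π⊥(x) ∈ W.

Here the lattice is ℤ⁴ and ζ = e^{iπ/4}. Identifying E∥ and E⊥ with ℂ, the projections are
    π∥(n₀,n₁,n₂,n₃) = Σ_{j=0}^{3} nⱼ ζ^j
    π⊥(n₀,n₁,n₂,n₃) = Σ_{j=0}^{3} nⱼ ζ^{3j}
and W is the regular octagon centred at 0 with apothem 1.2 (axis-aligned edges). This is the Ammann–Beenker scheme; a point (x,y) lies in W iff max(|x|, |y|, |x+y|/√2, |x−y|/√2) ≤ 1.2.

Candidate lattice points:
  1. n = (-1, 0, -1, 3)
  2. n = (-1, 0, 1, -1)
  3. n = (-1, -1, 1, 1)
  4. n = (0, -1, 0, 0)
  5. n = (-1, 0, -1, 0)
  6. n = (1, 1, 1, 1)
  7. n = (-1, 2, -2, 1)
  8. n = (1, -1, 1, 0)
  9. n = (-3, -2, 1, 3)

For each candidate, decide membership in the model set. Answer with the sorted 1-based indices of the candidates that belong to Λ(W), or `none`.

π⊥(n) = n₀ + n₁ζ³ + n₂ζ⁶ + n₃ζ⁹ where ζ = e^{iπ/4}.
#1 (-1, 0, -1, 3): internal (1.12132, 3.12132); octagon support 3.12132 vs apothem 1.2 → ∉ W
#2 (-1, 0, 1, -1): internal (-1.70711, -1.70711); octagon support 2.41421 vs apothem 1.2 → ∉ W
#3 (-1, -1, 1, 1): internal (0.41421, -1.00000); octagon support 1.00000 vs apothem 1.2 → ∈ W
#4 (0, -1, 0, 0): internal (0.70711, -0.70711); octagon support 1.00000 vs apothem 1.2 → ∈ W
#5 (-1, 0, -1, 0): internal (-1.00000, 1.00000); octagon support 1.41421 vs apothem 1.2 → ∉ W
#6 (1, 1, 1, 1): internal (1.00000, 0.41421); octagon support 1.00000 vs apothem 1.2 → ∈ W
#7 (-1, 2, -2, 1): internal (-1.70711, 4.12132); octagon support 4.12132 vs apothem 1.2 → ∉ W
#8 (1, -1, 1, 0): internal (1.70711, -1.70711); octagon support 2.41421 vs apothem 1.2 → ∉ W
#9 (-3, -2, 1, 3): internal (0.53553, -0.29289); octagon support 0.58579 vs apothem 1.2 → ∈ W

3, 4, 6, 9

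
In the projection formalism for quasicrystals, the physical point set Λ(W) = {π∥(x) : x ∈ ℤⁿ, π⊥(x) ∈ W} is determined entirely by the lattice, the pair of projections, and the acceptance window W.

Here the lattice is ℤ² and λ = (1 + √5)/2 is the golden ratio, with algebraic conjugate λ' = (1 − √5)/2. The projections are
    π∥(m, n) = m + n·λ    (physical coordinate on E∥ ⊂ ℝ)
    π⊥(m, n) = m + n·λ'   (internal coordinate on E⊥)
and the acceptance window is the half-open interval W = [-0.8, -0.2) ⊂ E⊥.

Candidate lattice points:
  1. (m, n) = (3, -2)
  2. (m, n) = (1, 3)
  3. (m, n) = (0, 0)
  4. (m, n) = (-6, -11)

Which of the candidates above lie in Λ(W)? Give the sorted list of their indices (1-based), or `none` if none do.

none

λ' = (1−√5)/2 ≈ -0.618034.
candidate 1: (m,n)=(3,-2) → π∥ = 3-2·λ ≈ -0.236068, π⊥ = 3-2·λ' ≈ 4.236068 ∉ [-0.8, -0.2) ⇒ out
candidate 2: (m,n)=(1,3) → π∥ = 1+3·λ ≈ 5.854102, π⊥ = 1+3·λ' ≈ -0.854102 ∉ [-0.8, -0.2) ⇒ out
candidate 3: (m,n)=(0,0) → π∥ = 0+0·λ ≈ 0.000000, π⊥ = 0+0·λ' ≈ 0.000000 ∉ [-0.8, -0.2) ⇒ out
candidate 4: (m,n)=(-6,-11) → π∥ = -6-11·λ ≈ -23.798374, π⊥ = -6-11·λ' ≈ 0.798374 ∉ [-0.8, -0.2) ⇒ out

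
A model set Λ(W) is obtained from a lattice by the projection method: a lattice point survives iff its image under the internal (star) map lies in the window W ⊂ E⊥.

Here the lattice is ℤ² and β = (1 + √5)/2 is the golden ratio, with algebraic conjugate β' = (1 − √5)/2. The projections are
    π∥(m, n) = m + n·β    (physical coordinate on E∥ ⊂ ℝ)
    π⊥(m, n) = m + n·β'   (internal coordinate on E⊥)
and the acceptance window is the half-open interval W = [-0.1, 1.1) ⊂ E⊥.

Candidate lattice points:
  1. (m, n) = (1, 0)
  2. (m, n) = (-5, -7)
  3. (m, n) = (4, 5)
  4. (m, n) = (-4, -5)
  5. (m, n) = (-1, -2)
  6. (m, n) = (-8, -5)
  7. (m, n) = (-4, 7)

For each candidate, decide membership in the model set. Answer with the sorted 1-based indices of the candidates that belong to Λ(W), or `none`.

β' = (1−√5)/2 ≈ -0.618034.
[1] lift (1,0): star map gives 1.000000; window check -0.1 ≤ 1.000000 < 1.1 is true → IN Λ
[2] lift (-5,-7): star map gives -0.673762; window check -0.1 ≤ -0.673762 < 1.1 is false → out
[3] lift (4,5): star map gives 0.909830; window check -0.1 ≤ 0.909830 < 1.1 is true → IN Λ
[4] lift (-4,-5): star map gives -0.909830; window check -0.1 ≤ -0.909830 < 1.1 is false → out
[5] lift (-1,-2): star map gives 0.236068; window check -0.1 ≤ 0.236068 < 1.1 is true → IN Λ
[6] lift (-8,-5): star map gives -4.909830; window check -0.1 ≤ -4.909830 < 1.1 is false → out
[7] lift (-4,7): star map gives -8.326238; window check -0.1 ≤ -8.326238 < 1.1 is false → out

1, 3, 5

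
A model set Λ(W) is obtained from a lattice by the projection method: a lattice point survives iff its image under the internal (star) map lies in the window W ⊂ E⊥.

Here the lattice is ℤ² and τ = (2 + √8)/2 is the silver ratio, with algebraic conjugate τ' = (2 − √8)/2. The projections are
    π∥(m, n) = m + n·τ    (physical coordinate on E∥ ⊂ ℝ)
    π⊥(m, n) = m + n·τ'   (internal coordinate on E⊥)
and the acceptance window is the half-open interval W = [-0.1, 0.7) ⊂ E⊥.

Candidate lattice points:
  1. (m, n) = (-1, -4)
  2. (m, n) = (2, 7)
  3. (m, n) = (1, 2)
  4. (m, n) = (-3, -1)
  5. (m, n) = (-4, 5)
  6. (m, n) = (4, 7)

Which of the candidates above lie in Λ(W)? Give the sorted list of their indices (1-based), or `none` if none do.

Numerically τ ≈ 2.4142 and τ' = −1/τ ≈ -0.4142.
candidate 1: (m,n)=(-1,-4) → π∥ = -1-4·τ ≈ -10.6569, π⊥ = -1-4·τ' ≈ 0.6569 ∈ [-0.1, 0.7) ⇒ IN Λ
candidate 2: (m,n)=(2,7) → π∥ = 2+7·τ ≈ 18.8995, π⊥ = 2+7·τ' ≈ -0.8995 ∉ [-0.1, 0.7) ⇒ out
candidate 3: (m,n)=(1,2) → π∥ = 1+2·τ ≈ 5.8284, π⊥ = 1+2·τ' ≈ 0.1716 ∈ [-0.1, 0.7) ⇒ IN Λ
candidate 4: (m,n)=(-3,-1) → π∥ = -3-1·τ ≈ -5.4142, π⊥ = -3-1·τ' ≈ -2.5858 ∉ [-0.1, 0.7) ⇒ out
candidate 5: (m,n)=(-4,5) → π∥ = -4+5·τ ≈ 8.0711, π⊥ = -4+5·τ' ≈ -6.0711 ∉ [-0.1, 0.7) ⇒ out
candidate 6: (m,n)=(4,7) → π∥ = 4+7·τ ≈ 20.8995, π⊥ = 4+7·τ' ≈ 1.1005 ∉ [-0.1, 0.7) ⇒ out

1, 3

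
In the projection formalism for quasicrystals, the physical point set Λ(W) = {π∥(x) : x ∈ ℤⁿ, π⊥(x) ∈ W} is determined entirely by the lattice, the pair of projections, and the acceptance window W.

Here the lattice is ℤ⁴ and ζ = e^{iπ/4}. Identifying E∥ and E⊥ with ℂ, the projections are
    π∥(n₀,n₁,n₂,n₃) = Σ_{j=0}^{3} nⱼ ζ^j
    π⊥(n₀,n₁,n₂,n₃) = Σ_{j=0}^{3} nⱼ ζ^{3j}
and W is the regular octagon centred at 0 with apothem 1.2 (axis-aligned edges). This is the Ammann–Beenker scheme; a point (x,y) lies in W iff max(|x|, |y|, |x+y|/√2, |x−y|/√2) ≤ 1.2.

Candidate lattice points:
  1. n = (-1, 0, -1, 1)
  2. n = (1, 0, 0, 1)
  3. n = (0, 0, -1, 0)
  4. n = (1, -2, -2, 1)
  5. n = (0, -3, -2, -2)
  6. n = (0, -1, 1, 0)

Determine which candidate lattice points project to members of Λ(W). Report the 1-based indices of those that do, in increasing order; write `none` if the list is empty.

Internal map: ζ^{3j} for j=0..3 gives (1,0), (−√2/2,√2/2), (0,−1), (√2/2,√2/2).
#1 (-1, 0, -1, 1): internal (-0.292893, 1.707107); octagon support 1.707107 vs apothem 1.2 → ∉ W
#2 (1, 0, 0, 1): internal (1.707107, 0.707107); octagon support 1.707107 vs apothem 1.2 → ∉ W
#3 (0, 0, -1, 0): internal (0.000000, 1.000000); octagon support 1.000000 vs apothem 1.2 → ∈ W
#4 (1, -2, -2, 1): internal (3.121320, 1.292893); octagon support 3.121320 vs apothem 1.2 → ∉ W
#5 (0, -3, -2, -2): internal (0.707107, -1.535534); octagon support 1.585786 vs apothem 1.2 → ∉ W
#6 (0, -1, 1, 0): internal (0.707107, -1.707107); octagon support 1.707107 vs apothem 1.2 → ∉ W

3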